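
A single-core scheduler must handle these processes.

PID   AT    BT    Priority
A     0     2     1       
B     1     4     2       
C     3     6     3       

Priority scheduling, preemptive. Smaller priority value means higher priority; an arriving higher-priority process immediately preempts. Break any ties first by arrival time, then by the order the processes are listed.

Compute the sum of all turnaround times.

Schedule: | A 0-2 | B 2-6 | C 6-12 |
Completion: A=2  B=6  C=12
Turnaround = completion − arrival: A=2, B=5, C=9
Total turnaround = 2 + 5 + 9 = 16

16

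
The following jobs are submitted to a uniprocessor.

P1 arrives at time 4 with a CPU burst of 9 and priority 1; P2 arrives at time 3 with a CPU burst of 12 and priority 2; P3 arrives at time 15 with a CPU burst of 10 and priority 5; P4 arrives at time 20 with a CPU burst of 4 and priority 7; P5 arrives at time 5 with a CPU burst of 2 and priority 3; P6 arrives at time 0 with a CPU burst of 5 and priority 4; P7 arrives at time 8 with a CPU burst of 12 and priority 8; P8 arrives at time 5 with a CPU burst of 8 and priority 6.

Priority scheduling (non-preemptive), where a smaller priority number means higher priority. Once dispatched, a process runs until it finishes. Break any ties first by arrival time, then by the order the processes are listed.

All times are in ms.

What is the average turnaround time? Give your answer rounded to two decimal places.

26.13

Gantt: | P6 0-5 | P1 5-14 | P2 14-26 | P5 26-28 | P3 28-38 | P8 38-46 | P4 46-50 | P7 50-62 |
Completion: P1=14  P2=26  P3=38  P4=50  P5=28  P6=5  P7=62  P8=46
Turnaround (C−A): P1=10  P2=23  P3=23  P4=30  P5=23  P6=5  P7=54  P8=41
Turnaround times: P1=10, P2=23, P3=23, P4=30, P5=23, P6=5, P7=54, P8=41
Average turnaround = (10+23+23+30+23+5+54+41) / 8 = 209/8 = 26.13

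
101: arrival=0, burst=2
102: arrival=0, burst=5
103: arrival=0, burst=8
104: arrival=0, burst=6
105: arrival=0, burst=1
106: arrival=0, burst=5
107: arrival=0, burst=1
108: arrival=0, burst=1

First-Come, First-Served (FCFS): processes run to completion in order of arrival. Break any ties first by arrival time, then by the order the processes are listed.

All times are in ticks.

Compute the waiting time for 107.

Schedule: | 101 0-2 | 102 2-7 | 103 7-15 | 104 15-21 | 105 21-22 | 106 22-27 | 107 27-28 | 108 28-29 |
Completion: 101=2  102=7  103=15  104=21  105=22  106=27  107=28  108=29
Turnaround (C−A): 101=2  102=7  103=15  104=21  105=22  106=27  107=28  108=29
Waiting(107) = turnaround − burst = 28 − 1 = 27

27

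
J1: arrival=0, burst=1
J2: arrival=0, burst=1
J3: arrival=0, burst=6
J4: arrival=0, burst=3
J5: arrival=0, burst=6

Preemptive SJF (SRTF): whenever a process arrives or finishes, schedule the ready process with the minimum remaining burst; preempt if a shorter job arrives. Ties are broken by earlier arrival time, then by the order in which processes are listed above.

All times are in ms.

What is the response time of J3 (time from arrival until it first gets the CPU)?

Timeline: | J1 0-1 | J2 1-2 | J4 2-5 | J3 5-11 | J5 11-17 |
Completion: J1=1  J2=2  J3=11  J4=5  J5=17
Turnaround (C−A): J1=1  J2=2  J3=11  J4=5  J5=17
Response(J3) = first start − arrival = 5 − 0 = 5

5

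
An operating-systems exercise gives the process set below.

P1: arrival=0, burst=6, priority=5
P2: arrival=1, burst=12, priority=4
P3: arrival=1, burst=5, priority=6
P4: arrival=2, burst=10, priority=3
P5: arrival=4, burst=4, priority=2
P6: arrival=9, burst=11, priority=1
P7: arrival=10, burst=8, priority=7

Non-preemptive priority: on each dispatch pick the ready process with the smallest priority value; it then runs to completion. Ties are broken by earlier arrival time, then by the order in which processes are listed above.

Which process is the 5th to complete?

P2

Timeline: | P1 0-6 | P5 6-10 | P6 10-21 | P4 21-31 | P2 31-43 | P3 43-48 | P7 48-56 |
Completion: P1=6  P2=43  P3=48  P4=31  P5=10  P6=21  P7=56
Finish order: P1 → P5 → P6 → P4 → P2 → P3 → P7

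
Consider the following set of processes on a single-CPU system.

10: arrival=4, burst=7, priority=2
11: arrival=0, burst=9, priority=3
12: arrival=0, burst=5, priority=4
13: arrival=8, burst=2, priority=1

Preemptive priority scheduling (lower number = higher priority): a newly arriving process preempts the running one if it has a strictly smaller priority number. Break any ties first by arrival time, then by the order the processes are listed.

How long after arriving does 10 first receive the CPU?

Timeline: | 11 0-4 | 10 4-8 | 13 8-10 | 10 10-13 | 11 13-18 | 12 18-23 |
Completion: 10=13  11=18  12=23  13=10
Response(10) = first start − arrival = 4 − 4 = 0

0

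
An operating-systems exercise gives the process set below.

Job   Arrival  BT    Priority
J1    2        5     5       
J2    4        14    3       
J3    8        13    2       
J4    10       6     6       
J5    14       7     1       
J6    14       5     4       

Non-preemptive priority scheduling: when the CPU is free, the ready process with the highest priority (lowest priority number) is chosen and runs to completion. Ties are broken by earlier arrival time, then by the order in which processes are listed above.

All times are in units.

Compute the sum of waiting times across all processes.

93

Schedule: | idle 0-2 | J1 2-7 | J2 7-21 | J5 21-28 | J3 28-41 | J6 41-46 | J4 46-52 |
Completion: J1=7  J2=21  J3=41  J4=52  J5=28  J6=46
Turnaround (C−A): J1=5  J2=17  J3=33  J4=42  J5=14  J6=32
Waiting = turnaround − burst: J1=0, J2=3, J3=20, J4=36, J5=7, J6=27
Total waiting = 0 + 3 + 20 + 36 + 7 + 27 = 93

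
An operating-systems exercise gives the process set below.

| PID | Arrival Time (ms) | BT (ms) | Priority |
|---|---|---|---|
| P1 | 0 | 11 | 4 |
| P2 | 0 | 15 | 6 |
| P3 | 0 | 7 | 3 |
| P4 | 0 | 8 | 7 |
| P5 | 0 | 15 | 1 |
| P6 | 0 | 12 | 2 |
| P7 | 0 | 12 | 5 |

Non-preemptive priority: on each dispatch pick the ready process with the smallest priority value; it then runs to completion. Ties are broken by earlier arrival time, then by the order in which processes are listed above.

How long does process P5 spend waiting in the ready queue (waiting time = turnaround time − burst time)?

Schedule: | P5 0-15 | P6 15-27 | P3 27-34 | P1 34-45 | P7 45-57 | P2 57-72 | P4 72-80 |
Completion: P1=45  P2=72  P3=34  P4=80  P5=15  P6=27  P7=57
Waiting(P5) = turnaround − burst = 15 − 15 = 0

0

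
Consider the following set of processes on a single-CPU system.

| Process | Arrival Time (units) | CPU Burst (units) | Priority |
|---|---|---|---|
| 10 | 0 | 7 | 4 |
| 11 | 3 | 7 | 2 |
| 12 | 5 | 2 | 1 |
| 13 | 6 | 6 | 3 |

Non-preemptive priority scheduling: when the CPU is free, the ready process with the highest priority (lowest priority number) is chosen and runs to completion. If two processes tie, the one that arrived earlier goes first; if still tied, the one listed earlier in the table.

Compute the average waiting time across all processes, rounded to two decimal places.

4.50

Schedule: | 10 0-7 | 12 7-9 | 11 9-16 | 13 16-22 |
Completion: 10=7  11=16  12=9  13=22
Turnaround (C−A): 10=7  11=13  12=4  13=16
Waiting times: 10=0, 11=6, 12=2, 13=10
Average waiting = (0+6+2+10) / 4 = 18/4 = 4.50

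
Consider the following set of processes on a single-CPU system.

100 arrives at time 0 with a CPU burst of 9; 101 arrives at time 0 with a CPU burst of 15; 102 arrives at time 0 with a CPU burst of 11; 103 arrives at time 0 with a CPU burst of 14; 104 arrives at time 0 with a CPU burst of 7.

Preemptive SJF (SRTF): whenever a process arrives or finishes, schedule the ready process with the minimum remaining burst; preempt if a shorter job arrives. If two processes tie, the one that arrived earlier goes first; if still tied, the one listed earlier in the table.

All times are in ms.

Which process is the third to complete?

102

Timeline: | 104 0-7 | 100 7-16 | 102 16-27 | 103 27-41 | 101 41-56 |
Completion: 100=16  101=56  102=27  103=41  104=7
Finish order: 104 → 100 → 102 → 103 → 101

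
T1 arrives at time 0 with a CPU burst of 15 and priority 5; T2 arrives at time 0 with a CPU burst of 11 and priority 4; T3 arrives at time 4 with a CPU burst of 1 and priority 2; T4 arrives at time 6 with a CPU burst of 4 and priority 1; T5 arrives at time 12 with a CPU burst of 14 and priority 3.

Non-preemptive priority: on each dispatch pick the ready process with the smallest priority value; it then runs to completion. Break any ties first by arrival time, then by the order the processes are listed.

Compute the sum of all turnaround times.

Gantt: | T2 0-11 | T4 11-15 | T3 15-16 | T5 16-30 | T1 30-45 |
Completion: T1=45  T2=11  T3=16  T4=15  T5=30
Turnaround = completion − arrival: T1=45, T2=11, T3=12, T4=9, T5=18
Total turnaround = 45 + 11 + 12 + 9 + 18 = 95

95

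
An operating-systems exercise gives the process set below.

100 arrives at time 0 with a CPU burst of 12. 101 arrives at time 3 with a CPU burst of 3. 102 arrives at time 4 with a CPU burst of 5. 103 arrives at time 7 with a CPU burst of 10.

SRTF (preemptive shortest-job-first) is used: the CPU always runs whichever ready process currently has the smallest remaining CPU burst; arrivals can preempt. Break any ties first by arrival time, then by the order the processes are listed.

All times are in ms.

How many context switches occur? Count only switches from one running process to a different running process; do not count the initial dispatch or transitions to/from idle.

Timeline: | 100 0-3 | 101 3-6 | 102 6-11 | 100 11-20 | 103 20-30 |
Completion: 100=20  101=6  102=11  103=30
Turnaround (C−A): 100=20  101=3  102=7  103=23

4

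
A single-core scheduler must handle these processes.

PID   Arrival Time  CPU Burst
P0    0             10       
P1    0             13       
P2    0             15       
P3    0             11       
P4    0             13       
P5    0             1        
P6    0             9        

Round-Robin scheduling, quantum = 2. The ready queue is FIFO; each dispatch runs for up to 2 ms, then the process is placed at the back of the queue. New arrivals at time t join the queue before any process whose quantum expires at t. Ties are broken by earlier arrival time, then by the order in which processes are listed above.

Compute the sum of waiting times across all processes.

326

Timeline: | P0 0-2 | P1 2-4 | P2 4-6 | P3 6-8 | P4 8-10 | P5 10-11 | P6 11-13 | P0 13-15 | P1 15-17 | P2 17-19 | P3 19-21 | P4 21-23 | P6 23-25 | P0 25-27 | P1 27-29 | P2 29-31 | P3 31-33 | P4 33-35 | P6 35-37 | P0 37-39 | P1 39-41 | P2 41-43 | P3 43-45 | P4 45-47 | P6 47-49 | P0 49-51 | P1 51-53 | P2 53-55 | P3 55-57 | P4 57-59 | P6 59-60 | P1 60-62 | P2 62-64 | P3 64-65 | P4 65-67 | P1 67-68 | P2 68-70 | P4 70-71 | P2 71-72 |
Completion: P0=51  P1=68  P2=72  P3=65  P4=71  P5=11  P6=60
Turnaround (C−A): P0=51  P1=68  P2=72  P3=65  P4=71  P5=11  P6=60
Waiting = turnaround − burst: P0=41, P1=55, P2=57, P3=54, P4=58, P5=10, P6=51
Total waiting = 41 + 55 + 57 + 54 + 58 + 10 + 51 = 326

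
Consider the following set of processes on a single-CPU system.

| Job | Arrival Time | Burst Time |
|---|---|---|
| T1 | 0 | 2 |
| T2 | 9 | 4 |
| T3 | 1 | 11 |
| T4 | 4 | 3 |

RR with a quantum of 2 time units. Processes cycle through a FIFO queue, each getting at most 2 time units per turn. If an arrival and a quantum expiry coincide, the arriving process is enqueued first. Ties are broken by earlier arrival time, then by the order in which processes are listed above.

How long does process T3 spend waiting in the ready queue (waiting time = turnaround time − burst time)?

8

Gantt: | T1 0-2 | T3 2-4 | T4 4-6 | T3 6-8 | T4 8-9 | T3 9-11 | T2 11-13 | T3 13-15 | T2 15-17 | T3 17-20 |
Completion: T1=2  T2=17  T3=20  T4=9
Turnaround (C−A): T1=2  T2=8  T3=19  T4=5
Waiting(T3) = turnaround − burst = 19 − 11 = 8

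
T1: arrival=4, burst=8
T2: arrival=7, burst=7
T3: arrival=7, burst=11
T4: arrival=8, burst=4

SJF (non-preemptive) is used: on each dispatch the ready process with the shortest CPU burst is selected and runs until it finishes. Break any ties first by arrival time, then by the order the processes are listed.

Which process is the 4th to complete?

Timeline: | idle 0-4 | T1 4-12 | T4 12-16 | T2 16-23 | T3 23-34 |
Completion: T1=12  T2=23  T3=34  T4=16
Turnaround (C−A): T1=8  T2=16  T3=27  T4=8
Finish order: T1 → T4 → T2 → T3

T3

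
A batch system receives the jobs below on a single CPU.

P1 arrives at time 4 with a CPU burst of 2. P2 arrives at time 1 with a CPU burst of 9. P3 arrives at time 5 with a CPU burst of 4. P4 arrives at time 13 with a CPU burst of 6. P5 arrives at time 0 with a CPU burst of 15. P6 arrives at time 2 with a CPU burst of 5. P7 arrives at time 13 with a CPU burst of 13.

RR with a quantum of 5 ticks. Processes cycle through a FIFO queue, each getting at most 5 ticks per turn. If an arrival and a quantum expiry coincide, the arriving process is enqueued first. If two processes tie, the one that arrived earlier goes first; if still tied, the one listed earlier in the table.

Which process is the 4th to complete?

P2

Timeline: | P5 0-5 | P2 5-10 | P6 10-15 | P1 15-17 | P3 17-21 | P5 21-26 | P2 26-30 | P4 30-35 | P7 35-40 | P5 40-45 | P4 45-46 | P7 46-54 |
Completion: P1=17  P2=30  P3=21  P4=46  P5=45  P6=15  P7=54
Turnaround (C−A): P1=13  P2=29  P3=16  P4=33  P5=45  P6=13  P7=41
Finish order: P6 → P1 → P3 → P2 → P5 → P4 → P7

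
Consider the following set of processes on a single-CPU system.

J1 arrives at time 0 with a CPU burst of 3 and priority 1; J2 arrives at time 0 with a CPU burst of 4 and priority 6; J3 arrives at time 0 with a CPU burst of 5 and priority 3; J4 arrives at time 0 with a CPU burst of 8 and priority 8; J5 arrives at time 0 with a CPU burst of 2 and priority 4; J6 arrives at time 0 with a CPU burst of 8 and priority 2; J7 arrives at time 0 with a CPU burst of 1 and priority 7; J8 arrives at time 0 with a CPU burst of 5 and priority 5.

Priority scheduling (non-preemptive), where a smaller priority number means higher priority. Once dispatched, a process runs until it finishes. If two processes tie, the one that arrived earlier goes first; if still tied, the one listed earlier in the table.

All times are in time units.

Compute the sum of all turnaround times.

162

Timeline: | J1 0-3 | J6 3-11 | J3 11-16 | J5 16-18 | J8 18-23 | J2 23-27 | J7 27-28 | J4 28-36 |
Completion: J1=3  J2=27  J3=16  J4=36  J5=18  J6=11  J7=28  J8=23
Turnaround = completion − arrival: J1=3, J2=27, J3=16, J4=36, J5=18, J6=11, J7=28, J8=23
Total turnaround = 3 + 27 + 16 + 36 + 18 + 11 + 28 + 23 = 162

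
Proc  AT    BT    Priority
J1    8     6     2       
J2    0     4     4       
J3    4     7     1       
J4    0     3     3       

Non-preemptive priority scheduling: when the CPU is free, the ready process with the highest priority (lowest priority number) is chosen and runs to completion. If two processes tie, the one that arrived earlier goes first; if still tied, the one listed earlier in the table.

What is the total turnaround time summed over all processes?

Timeline: | J4 0-3 | J2 3-7 | J3 7-14 | J1 14-20 |
Completion: J1=20  J2=7  J3=14  J4=3
Turnaround = completion − arrival: J1=12, J2=7, J3=10, J4=3
Total turnaround = 12 + 7 + 10 + 3 = 32

32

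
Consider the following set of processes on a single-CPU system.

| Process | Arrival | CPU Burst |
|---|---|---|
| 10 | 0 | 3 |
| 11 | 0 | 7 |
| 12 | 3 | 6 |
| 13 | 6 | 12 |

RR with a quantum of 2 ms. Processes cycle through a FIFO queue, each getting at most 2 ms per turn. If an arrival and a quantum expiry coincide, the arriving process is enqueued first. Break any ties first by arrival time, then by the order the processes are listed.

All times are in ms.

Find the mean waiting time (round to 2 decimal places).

Timeline: | 10 0-2 | 11 2-4 | 10 4-5 | 12 5-7 | 11 7-9 | 13 9-11 | 12 11-13 | 11 13-15 | 13 15-17 | 12 17-19 | 11 19-20 | 13 20-28 |
Completion: 10=5  11=20  12=19  13=28
Turnaround (C−A): 10=5  11=20  12=16  13=22
Waiting times: 10=2, 11=13, 12=10, 13=10
Average waiting = (2+13+10+10) / 4 = 35/4 = 8.75

8.75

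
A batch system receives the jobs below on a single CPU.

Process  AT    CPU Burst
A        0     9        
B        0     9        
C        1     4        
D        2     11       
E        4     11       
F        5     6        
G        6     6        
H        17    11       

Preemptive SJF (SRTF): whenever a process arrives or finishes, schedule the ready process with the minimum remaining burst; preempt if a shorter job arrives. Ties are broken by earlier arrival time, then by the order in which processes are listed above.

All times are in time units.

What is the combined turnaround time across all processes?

225

Timeline: | A 0-1 | C 1-5 | F 5-11 | G 11-17 | A 17-25 | B 25-34 | D 34-45 | E 45-56 | H 56-67 |
Completion: A=25  B=34  C=5  D=45  E=56  F=11  G=17  H=67
Turnaround (C−A): A=25  B=34  C=4  D=43  E=52  F=6  G=11  H=50
Turnaround = completion − arrival: A=25, B=34, C=4, D=43, E=52, F=6, G=11, H=50
Total turnaround = 25 + 34 + 4 + 43 + 52 + 6 + 11 + 50 = 225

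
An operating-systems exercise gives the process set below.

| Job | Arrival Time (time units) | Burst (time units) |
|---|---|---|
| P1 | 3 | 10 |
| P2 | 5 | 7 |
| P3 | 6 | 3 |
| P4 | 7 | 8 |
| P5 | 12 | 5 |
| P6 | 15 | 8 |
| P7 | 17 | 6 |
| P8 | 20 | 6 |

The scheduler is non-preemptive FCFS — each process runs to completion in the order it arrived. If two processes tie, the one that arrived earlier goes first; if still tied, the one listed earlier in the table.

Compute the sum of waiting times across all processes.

135

Schedule: | idle 0-3 | P1 3-13 | P2 13-20 | P3 20-23 | P4 23-31 | P5 31-36 | P6 36-44 | P7 44-50 | P8 50-56 |
Completion: P1=13  P2=20  P3=23  P4=31  P5=36  P6=44  P7=50  P8=56
Turnaround (C−A): P1=10  P2=15  P3=17  P4=24  P5=24  P6=29  P7=33  P8=36
Waiting = turnaround − burst: P1=0, P2=8, P3=14, P4=16, P5=19, P6=21, P7=27, P8=30
Total waiting = 0 + 8 + 14 + 16 + 19 + 21 + 27 + 30 = 135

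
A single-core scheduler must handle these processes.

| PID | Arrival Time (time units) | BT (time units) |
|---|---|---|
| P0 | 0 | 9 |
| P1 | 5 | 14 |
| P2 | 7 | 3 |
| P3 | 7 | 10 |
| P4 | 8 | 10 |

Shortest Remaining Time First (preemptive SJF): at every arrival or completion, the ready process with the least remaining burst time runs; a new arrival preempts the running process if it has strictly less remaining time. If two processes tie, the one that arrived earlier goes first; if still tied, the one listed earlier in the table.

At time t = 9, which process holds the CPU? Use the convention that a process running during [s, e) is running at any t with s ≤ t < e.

Timeline: | P0 0-9 | P2 9-12 | P3 12-22 | P4 22-32 | P1 32-46 |
Completion: P0=9  P1=46  P2=12  P3=22  P4=32

P2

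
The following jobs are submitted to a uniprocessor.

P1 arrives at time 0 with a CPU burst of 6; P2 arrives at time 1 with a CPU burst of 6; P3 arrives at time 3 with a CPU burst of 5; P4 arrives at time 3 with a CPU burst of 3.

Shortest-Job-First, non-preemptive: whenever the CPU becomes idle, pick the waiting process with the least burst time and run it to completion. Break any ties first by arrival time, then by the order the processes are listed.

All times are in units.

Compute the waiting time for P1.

Timeline: | P1 0-6 | P4 6-9 | P3 9-14 | P2 14-20 |
Completion: P1=6  P2=20  P3=14  P4=9
Turnaround (C−A): P1=6  P2=19  P3=11  P4=6
Waiting(P1) = turnaround − burst = 6 − 6 = 0

0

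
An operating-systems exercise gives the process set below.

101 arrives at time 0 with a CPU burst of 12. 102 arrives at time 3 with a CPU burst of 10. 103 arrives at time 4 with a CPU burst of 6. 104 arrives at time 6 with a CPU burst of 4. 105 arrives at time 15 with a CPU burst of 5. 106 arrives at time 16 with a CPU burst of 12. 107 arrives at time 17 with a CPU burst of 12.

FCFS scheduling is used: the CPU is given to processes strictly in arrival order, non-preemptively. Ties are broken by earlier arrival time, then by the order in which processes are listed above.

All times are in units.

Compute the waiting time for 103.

Timeline: | 101 0-12 | 102 12-22 | 103 22-28 | 104 28-32 | 105 32-37 | 106 37-49 | 107 49-61 |
Completion: 101=12  102=22  103=28  104=32  105=37  106=49  107=61
Waiting(103) = turnaround − burst = 24 − 6 = 18

18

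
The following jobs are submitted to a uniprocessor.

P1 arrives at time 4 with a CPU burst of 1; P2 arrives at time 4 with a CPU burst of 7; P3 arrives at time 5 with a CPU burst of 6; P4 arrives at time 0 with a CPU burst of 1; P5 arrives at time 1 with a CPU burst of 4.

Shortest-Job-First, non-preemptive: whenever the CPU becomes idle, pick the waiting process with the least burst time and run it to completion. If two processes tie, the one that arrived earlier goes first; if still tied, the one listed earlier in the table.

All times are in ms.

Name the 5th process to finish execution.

P2

Gantt: | P4 0-1 | P5 1-5 | P1 5-6 | P3 6-12 | P2 12-19 |
Completion: P1=6  P2=19  P3=12  P4=1  P5=5
Turnaround (C−A): P1=2  P2=15  P3=7  P4=1  P5=4
Finish order: P4 → P5 → P1 → P3 → P2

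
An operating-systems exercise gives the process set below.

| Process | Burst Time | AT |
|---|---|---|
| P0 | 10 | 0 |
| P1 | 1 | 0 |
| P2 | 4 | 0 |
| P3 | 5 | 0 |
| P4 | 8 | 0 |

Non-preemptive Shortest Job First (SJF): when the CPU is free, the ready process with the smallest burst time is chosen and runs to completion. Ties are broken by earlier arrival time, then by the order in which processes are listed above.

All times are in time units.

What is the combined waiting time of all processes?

34

Timeline: | P1 0-1 | P2 1-5 | P3 5-10 | P4 10-18 | P0 18-28 |
Completion: P0=28  P1=1  P2=5  P3=10  P4=18
Waiting = turnaround − burst: P0=18, P1=0, P2=1, P3=5, P4=10
Total waiting = 18 + 0 + 1 + 5 + 10 = 34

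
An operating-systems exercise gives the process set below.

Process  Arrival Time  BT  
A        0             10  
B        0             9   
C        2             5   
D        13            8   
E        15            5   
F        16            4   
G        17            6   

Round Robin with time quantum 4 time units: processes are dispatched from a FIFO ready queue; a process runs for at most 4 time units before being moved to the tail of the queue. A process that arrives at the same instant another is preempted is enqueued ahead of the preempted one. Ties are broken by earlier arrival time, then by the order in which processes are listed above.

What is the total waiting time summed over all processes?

Gantt: | A 0-4 | B 4-8 | C 8-12 | A 12-16 | B 16-20 | C 20-21 | D 21-25 | E 25-29 | F 29-33 | A 33-35 | G 35-39 | B 39-40 | D 40-44 | E 44-45 | G 45-47 |
Completion: A=35  B=40  C=21  D=44  E=45  F=33  G=47
Turnaround (C−A): A=35  B=40  C=19  D=31  E=30  F=17  G=30
Waiting = turnaround − burst: A=25, B=31, C=14, D=23, E=25, F=13, G=24
Total waiting = 25 + 31 + 14 + 23 + 25 + 13 + 24 = 155

155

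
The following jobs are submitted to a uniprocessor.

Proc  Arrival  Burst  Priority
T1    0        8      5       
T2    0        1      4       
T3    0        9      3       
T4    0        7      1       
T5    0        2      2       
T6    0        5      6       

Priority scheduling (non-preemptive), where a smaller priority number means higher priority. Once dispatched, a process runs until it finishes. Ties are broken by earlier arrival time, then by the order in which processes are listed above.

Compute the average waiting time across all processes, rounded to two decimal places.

Schedule: | T4 0-7 | T5 7-9 | T3 9-18 | T2 18-19 | T1 19-27 | T6 27-32 |
Completion: T1=27  T2=19  T3=18  T4=7  T5=9  T6=32
Turnaround (C−A): T1=27  T2=19  T3=18  T4=7  T5=9  T6=32
Waiting times: T1=19, T2=18, T3=9, T4=0, T5=7, T6=27
Average waiting = (19+18+9+0+7+27) / 6 = 80/6 = 13.33

13.33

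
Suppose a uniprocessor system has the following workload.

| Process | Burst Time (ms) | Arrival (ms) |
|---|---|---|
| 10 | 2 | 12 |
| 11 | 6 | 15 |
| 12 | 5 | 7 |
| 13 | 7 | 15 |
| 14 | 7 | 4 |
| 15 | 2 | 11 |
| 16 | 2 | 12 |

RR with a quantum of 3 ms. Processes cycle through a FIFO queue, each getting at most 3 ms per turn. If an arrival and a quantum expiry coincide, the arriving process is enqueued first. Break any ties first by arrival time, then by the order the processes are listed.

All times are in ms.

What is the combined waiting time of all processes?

Gantt: | idle 0-4 | 14 4-7 | 12 7-10 | 14 10-13 | 12 13-15 | 15 15-17 | 10 17-19 | 16 19-21 | 14 21-22 | 11 22-25 | 13 25-28 | 11 28-31 | 13 31-35 |
Completion: 10=19  11=31  12=15  13=35  14=22  15=17  16=21
Turnaround (C−A): 10=7  11=16  12=8  13=20  14=18  15=6  16=9
Waiting = turnaround − burst: 10=5, 11=10, 12=3, 13=13, 14=11, 15=4, 16=7
Total waiting = 5 + 10 + 3 + 13 + 11 + 4 + 7 = 53

53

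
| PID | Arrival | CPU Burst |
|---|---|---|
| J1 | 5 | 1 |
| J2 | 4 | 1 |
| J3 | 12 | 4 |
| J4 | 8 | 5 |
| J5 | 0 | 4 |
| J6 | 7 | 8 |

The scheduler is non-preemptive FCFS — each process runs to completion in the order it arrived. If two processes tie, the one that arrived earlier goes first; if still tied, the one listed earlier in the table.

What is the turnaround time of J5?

Gantt: | J5 0-4 | J2 4-5 | J1 5-6 | idle 6-7 | J6 7-15 | J4 15-20 | J3 20-24 |
Completion: J1=6  J2=5  J3=24  J4=20  J5=4  J6=15
Turnaround(J5) = completion − arrival = 4 − 0 = 4

4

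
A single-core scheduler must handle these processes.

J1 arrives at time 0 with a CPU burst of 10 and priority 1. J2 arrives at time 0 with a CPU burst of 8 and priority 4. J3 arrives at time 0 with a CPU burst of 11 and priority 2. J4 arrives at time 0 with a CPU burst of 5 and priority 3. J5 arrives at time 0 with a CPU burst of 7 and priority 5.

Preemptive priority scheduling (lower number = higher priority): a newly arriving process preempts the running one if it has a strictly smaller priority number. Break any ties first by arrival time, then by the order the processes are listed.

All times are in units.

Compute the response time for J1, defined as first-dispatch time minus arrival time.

0

Timeline: | J1 0-10 | J3 10-21 | J4 21-26 | J2 26-34 | J5 34-41 |
Completion: J1=10  J2=34  J3=21  J4=26  J5=41
Response(J1) = first start − arrival = 0 − 0 = 0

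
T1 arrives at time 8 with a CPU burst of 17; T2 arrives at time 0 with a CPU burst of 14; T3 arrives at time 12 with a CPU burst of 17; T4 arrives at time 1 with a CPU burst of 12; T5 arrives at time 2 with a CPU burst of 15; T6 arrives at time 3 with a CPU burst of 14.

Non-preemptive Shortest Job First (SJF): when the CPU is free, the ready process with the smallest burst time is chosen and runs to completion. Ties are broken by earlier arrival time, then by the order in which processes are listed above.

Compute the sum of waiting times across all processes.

Timeline: | T2 0-14 | T4 14-26 | T6 26-40 | T5 40-55 | T1 55-72 | T3 72-89 |
Completion: T1=72  T2=14  T3=89  T4=26  T5=55  T6=40
Waiting = turnaround − burst: T1=47, T2=0, T3=60, T4=13, T5=38, T6=23
Total waiting = 47 + 0 + 60 + 13 + 38 + 23 = 181

181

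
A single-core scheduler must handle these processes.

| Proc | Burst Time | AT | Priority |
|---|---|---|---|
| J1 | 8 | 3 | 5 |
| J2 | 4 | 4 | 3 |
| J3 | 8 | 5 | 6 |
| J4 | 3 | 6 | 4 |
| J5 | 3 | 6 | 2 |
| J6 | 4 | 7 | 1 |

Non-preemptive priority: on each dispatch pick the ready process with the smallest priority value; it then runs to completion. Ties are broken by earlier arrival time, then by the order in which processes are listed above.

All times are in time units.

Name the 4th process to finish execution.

Timeline: | idle 0-3 | J1 3-11 | J6 11-15 | J5 15-18 | J2 18-22 | J4 22-25 | J3 25-33 |
Completion: J1=11  J2=22  J3=33  J4=25  J5=18  J6=15
Turnaround (C−A): J1=8  J2=18  J3=28  J4=19  J5=12  J6=8
Finish order: J1 → J6 → J5 → J2 → J4 → J3

J2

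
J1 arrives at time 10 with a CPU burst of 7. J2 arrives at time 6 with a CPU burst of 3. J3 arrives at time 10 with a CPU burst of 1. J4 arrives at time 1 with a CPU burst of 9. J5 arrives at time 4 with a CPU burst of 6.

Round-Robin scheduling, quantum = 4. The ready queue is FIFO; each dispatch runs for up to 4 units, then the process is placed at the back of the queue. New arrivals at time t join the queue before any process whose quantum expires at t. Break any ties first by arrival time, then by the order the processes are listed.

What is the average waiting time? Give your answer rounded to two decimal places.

Schedule: | idle 0-1 | J4 1-5 | J5 5-9 | J4 9-13 | J2 13-16 | J5 16-18 | J1 18-22 | J3 22-23 | J4 23-24 | J1 24-27 |
Completion: J1=27  J2=16  J3=23  J4=24  J5=18
Turnaround (C−A): J1=17  J2=10  J3=13  J4=23  J5=14
Waiting times: J1=10, J2=7, J3=12, J4=14, J5=8
Average waiting = (10+7+12+14+8) / 5 = 51/5 = 10.20

10.20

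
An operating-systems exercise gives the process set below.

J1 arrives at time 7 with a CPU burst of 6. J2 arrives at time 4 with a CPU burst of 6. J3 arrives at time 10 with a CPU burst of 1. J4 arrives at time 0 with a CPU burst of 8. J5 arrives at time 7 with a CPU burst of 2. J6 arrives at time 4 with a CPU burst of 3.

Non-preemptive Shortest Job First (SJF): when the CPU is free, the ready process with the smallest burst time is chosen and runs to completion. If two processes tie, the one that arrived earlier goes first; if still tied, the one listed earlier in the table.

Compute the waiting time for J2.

Schedule: | J4 0-8 | J5 8-10 | J3 10-11 | J6 11-14 | J2 14-20 | J1 20-26 |
Completion: J1=26  J2=20  J3=11  J4=8  J5=10  J6=14
Turnaround (C−A): J1=19  J2=16  J3=1  J4=8  J5=3  J6=10
Waiting(J2) = turnaround − burst = 16 − 6 = 10

10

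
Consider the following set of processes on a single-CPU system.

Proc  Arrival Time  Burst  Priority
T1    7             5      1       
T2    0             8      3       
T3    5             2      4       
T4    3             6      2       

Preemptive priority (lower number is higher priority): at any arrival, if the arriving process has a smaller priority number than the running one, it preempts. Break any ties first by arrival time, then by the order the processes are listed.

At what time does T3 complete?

21

Gantt: | T2 0-3 | T4 3-7 | T1 7-12 | T4 12-14 | T2 14-19 | T3 19-21 |
Completion: T1=12  T2=19  T3=21  T4=14
Turnaround (C−A): T1=5  T2=19  T3=16  T4=11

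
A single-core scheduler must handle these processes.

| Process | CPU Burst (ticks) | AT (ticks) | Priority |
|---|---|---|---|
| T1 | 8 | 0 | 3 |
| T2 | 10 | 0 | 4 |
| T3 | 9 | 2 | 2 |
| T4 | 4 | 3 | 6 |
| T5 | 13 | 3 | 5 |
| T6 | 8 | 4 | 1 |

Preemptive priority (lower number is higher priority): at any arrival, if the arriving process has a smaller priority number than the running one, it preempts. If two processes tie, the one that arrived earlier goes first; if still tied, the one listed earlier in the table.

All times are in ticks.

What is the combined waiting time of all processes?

Gantt: | T1 0-2 | T3 2-4 | T6 4-12 | T3 12-19 | T1 19-25 | T2 25-35 | T5 35-48 | T4 48-52 |
Completion: T1=25  T2=35  T3=19  T4=52  T5=48  T6=12
Turnaround (C−A): T1=25  T2=35  T3=17  T4=49  T5=45  T6=8
Waiting = turnaround − burst: T1=17, T2=25, T3=8, T4=45, T5=32, T6=0
Total waiting = 17 + 25 + 8 + 45 + 32 + 0 = 127

127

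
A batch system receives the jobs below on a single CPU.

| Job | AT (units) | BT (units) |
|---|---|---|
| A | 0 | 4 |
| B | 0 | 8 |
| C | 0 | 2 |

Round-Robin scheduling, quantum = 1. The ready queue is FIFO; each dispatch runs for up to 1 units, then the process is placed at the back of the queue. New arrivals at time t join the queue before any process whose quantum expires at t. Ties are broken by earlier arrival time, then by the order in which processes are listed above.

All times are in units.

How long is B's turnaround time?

14

Timeline: | A 0-1 | B 1-2 | C 2-3 | A 3-4 | B 4-5 | C 5-6 | A 6-7 | B 7-8 | A 8-9 | B 9-14 |
Completion: A=9  B=14  C=6
Turnaround (C−A): A=9  B=14  C=6
Turnaround(B) = completion − arrival = 14 − 0 = 14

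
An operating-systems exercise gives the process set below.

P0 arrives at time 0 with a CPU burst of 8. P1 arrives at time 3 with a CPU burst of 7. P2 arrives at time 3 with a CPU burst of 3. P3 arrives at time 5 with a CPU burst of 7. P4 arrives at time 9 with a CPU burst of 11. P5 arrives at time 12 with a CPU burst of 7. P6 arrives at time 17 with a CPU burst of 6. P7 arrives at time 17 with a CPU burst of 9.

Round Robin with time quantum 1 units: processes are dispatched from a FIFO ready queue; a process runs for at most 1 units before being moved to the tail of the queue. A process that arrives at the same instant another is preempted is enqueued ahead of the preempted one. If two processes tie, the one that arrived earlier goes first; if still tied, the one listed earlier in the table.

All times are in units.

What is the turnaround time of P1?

Schedule: | P0 0-3 | P1 3-4 | P2 4-5 | P0 5-6 | P1 6-7 | P3 7-8 | P2 8-9 | P0 9-10 | P1 10-11 | P3 11-12 | P4 12-13 | P2 13-14 | P0 14-15 | P1 15-16 | P5 16-17 | P3 17-18 | P4 18-19 | P0 19-20 | P1 20-21 | P6 21-22 | P7 22-23 | P5 23-24 | P3 24-25 | P4 25-26 | P0 26-27 | P1 27-28 | P6 28-29 | P7 29-30 | P5 30-31 | P3 31-32 | P4 32-33 | P1 33-34 | P6 34-35 | P7 35-36 | P5 36-37 | P3 37-38 | P4 38-39 | P6 39-40 | P7 40-41 | P5 41-42 | P3 42-43 | P4 43-44 | P6 44-45 | P7 45-46 | P5 46-47 | P4 47-48 | P6 48-49 | P7 49-50 | P5 50-51 | P4 51-52 | P7 52-53 | P4 53-54 | P7 54-55 | P4 55-56 | P7 56-57 | P4 57-58 |
Completion: P0=27  P1=34  P2=14  P3=43  P4=58  P5=51  P6=49  P7=57
Turnaround(P1) = completion − arrival = 34 − 3 = 31

31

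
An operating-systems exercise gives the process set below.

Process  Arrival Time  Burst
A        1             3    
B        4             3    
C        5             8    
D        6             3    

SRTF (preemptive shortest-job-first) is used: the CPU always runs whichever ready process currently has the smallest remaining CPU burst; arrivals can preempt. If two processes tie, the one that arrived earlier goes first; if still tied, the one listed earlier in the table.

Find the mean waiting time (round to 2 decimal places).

1.50

Gantt: | idle 0-1 | A 1-4 | B 4-7 | D 7-10 | C 10-18 |
Completion: A=4  B=7  C=18  D=10
Turnaround (C−A): A=3  B=3  C=13  D=4
Waiting times: A=0, B=0, C=5, D=1
Average waiting = (0+0+5+1) / 4 = 6/4 = 1.50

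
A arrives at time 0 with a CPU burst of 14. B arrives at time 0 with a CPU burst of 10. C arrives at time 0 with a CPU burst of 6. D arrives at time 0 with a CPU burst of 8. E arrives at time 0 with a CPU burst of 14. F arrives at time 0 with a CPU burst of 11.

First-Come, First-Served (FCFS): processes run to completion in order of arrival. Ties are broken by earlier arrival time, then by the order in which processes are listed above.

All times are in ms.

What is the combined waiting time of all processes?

158

Timeline: | A 0-14 | B 14-24 | C 24-30 | D 30-38 | E 38-52 | F 52-63 |
Completion: A=14  B=24  C=30  D=38  E=52  F=63
Turnaround (C−A): A=14  B=24  C=30  D=38  E=52  F=63
Waiting = turnaround − burst: A=0, B=14, C=24, D=30, E=38, F=52
Total waiting = 0 + 14 + 24 + 30 + 38 + 52 = 158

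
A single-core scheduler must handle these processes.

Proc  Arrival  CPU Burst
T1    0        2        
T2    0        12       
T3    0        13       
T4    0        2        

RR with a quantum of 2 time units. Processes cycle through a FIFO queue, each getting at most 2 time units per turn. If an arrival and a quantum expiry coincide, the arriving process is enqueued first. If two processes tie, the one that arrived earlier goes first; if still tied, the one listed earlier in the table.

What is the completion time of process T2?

Timeline: | T1 0-2 | T2 2-4 | T3 4-6 | T4 6-8 | T2 8-10 | T3 10-12 | T2 12-14 | T3 14-16 | T2 16-18 | T3 18-20 | T2 20-22 | T3 22-24 | T2 24-26 | T3 26-29 |
Completion: T1=2  T2=26  T3=29  T4=8
Turnaround (C−A): T1=2  T2=26  T3=29  T4=8

26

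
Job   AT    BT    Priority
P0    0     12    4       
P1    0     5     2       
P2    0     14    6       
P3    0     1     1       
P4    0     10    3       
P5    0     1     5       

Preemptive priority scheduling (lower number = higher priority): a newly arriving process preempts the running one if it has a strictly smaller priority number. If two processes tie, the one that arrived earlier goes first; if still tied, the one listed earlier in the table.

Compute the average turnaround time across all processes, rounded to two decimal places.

Gantt: | P3 0-1 | P1 1-6 | P4 6-16 | P0 16-28 | P5 28-29 | P2 29-43 |
Completion: P0=28  P1=6  P2=43  P3=1  P4=16  P5=29
Turnaround (C−A): P0=28  P1=6  P2=43  P3=1  P4=16  P5=29
Turnaround times: P0=28, P1=6, P2=43, P3=1, P4=16, P5=29
Average turnaround = (28+6+43+1+16+29) / 6 = 123/6 = 20.50

20.50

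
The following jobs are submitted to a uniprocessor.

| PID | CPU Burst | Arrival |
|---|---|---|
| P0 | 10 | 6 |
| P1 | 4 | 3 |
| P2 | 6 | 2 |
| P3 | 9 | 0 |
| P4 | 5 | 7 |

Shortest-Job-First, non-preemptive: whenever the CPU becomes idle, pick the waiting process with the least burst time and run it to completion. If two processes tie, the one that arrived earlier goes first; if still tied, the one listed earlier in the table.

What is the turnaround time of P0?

Timeline: | P3 0-9 | P1 9-13 | P4 13-18 | P2 18-24 | P0 24-34 |
Completion: P0=34  P1=13  P2=24  P3=9  P4=18
Turnaround (C−A): P0=28  P1=10  P2=22  P3=9  P4=11
Turnaround(P0) = completion − arrival = 34 − 6 = 28

28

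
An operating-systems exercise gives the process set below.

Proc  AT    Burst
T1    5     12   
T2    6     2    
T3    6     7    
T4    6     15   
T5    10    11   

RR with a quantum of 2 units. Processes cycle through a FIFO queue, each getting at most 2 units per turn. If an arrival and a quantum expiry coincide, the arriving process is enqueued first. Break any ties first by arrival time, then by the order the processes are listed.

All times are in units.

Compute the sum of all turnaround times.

Gantt: | idle 0-5 | T1 5-7 | T2 7-9 | T3 9-11 | T4 11-13 | T1 13-15 | T5 15-17 | T3 17-19 | T4 19-21 | T1 21-23 | T5 23-25 | T3 25-27 | T4 27-29 | T1 29-31 | T5 31-33 | T3 33-34 | T4 34-36 | T1 36-38 | T5 38-40 | T4 40-42 | T1 42-44 | T5 44-46 | T4 46-48 | T5 48-49 | T4 49-52 |
Completion: T1=44  T2=9  T3=34  T4=52  T5=49
Turnaround (C−A): T1=39  T2=3  T3=28  T4=46  T5=39
Turnaround = completion − arrival: T1=39, T2=3, T3=28, T4=46, T5=39
Total turnaround = 39 + 3 + 28 + 46 + 39 = 155

155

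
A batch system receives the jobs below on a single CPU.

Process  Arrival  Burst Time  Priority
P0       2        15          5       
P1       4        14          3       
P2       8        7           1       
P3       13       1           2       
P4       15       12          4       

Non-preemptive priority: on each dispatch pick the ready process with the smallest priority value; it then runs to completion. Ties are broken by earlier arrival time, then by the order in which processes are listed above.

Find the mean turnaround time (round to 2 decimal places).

22.80

Timeline: | idle 0-2 | P0 2-17 | P2 17-24 | P3 24-25 | P1 25-39 | P4 39-51 |
Completion: P0=17  P1=39  P2=24  P3=25  P4=51
Turnaround (C−A): P0=15  P1=35  P2=16  P3=12  P4=36
Turnaround times: P0=15, P1=35, P2=16, P3=12, P4=36
Average turnaround = (15+35+16+12+36) / 5 = 114/5 = 22.80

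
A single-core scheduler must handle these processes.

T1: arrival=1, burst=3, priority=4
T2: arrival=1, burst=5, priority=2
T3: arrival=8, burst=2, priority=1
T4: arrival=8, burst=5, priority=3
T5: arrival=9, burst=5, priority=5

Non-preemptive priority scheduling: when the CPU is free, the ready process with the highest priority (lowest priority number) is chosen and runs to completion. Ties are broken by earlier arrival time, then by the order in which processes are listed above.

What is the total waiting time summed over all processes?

Schedule: | idle 0-1 | T2 1-6 | T1 6-9 | T3 9-11 | T4 11-16 | T5 16-21 |
Completion: T1=9  T2=6  T3=11  T4=16  T5=21
Waiting = turnaround − burst: T1=5, T2=0, T3=1, T4=3, T5=7
Total waiting = 5 + 0 + 1 + 3 + 7 = 16

16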